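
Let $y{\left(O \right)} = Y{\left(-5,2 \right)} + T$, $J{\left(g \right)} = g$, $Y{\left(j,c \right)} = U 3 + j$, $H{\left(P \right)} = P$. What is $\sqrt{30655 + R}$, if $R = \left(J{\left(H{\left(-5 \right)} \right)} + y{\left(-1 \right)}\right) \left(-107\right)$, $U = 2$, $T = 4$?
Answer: $\sqrt{30655} \approx 175.09$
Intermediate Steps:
$Y{\left(j,c \right)} = 6 + j$ ($Y{\left(j,c \right)} = 2 \cdot 3 + j = 6 + j$)
$y{\left(O \right)} = 5$ ($y{\left(O \right)} = \left(6 - 5\right) + 4 = 1 + 4 = 5$)
$R = 0$ ($R = \left(-5 + 5\right) \left(-107\right) = 0 \left(-107\right) = 0$)
$\sqrt{30655 + R} = \sqrt{30655 + 0} = \sqrt{30655}$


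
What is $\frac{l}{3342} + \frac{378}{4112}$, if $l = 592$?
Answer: $\frac{924395}{3435576} \approx 0.26907$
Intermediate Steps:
$\frac{l}{3342} + \frac{378}{4112} = \frac{592}{3342} + \frac{378}{4112} = 592 \cdot \frac{1}{3342} + 378 \cdot \frac{1}{4112} = \frac{296}{1671} + \frac{189}{2056} = \frac{924395}{3435576}$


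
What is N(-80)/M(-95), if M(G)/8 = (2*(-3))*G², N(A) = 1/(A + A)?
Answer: 1/69312000 ≈ 1.4428e-8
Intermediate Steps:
N(A) = 1/(2*A)
M(G) = -48*G² (M(G) = 8*((2*(-3))*G²) = 8*(-6*G²) = -48*G²)
N(-80)/M(-95) = ((½)/(-80))/((-48*(-95)²)) = ((½)*(-1/80))/((-48*9025)) = -1/160/(-433200) = -1/160*(-1/433200) = 1/69312000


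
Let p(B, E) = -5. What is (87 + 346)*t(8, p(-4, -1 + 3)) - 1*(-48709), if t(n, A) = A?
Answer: 46544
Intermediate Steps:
(87 + 346)*t(8, p(-4, -1 + 3)) - 1*(-48709) = (87 + 346)*(-5) - 1*(-48709) = 433*(-5) + 48709 = -2165 + 48709 = 46544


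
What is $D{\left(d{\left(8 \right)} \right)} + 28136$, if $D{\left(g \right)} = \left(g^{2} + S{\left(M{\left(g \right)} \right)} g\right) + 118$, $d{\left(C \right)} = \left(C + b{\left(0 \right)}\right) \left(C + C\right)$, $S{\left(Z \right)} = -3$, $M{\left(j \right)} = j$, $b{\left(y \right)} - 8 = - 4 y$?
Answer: $93022$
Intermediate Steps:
$b{\left(y \right)} = 8 - 4 y$
$d{\left(C \right)} = 2 C \left(8 + C\right)$ ($d{\left(C \right)} = \left(C + \left(8 - 0\right)\right) \left(C + C\right) = \left(C + \left(8 + 0\right)\right) 2 C = \left(C + 8\right) 2 C = \left(8 + C\right) 2 C = 2 C \left(8 + C\right)$)
$D{\left(g \right)} = 118 + g^{2} - 3 g$ ($D{\left(g \right)} = \left(g^{2} - 3 g\right) + 118 = 118 + g^{2} - 3 g$)
$D{\left(d{\left(8 \right)} \right)} + 28136 = \left(118 + \left(2 \cdot 8 \left(8 + 8\right)\right)^{2} - 3 \cdot 2 \cdot 8 \left(8 + 8\right)\right) + 28136 = \left(118 + \left(2 \cdot 8 \cdot 16\right)^{2} - 3 \cdot 2 \cdot 8 \cdot 16\right) + 28136 = \left(118 + 256^{2} - 768\right) + 28136 = \left(118 + 65536 - 768\right) + 28136 = 64886 + 28136 = 93022$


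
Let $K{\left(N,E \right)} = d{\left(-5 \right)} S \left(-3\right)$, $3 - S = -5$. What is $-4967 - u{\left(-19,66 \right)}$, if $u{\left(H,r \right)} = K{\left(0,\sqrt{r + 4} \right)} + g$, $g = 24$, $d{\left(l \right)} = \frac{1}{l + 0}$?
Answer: $- \frac{24979}{5} \approx -4995.8$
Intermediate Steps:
$d{\left(l \right)} = \frac{1}{l}$
$S = 8$ ($S = 3 - -5 = 3 + 5 = 8$)
$K{\left(N,E \right)} = \frac{24}{5}$ ($K{\left(N,E \right)} = \frac{1}{-5} \cdot 8 \left(-3\right) = \left(- \frac{1}{5}\right) 8 \left(-3\right) = \left(- \frac{8}{5}\right) \left(-3\right) = \frac{24}{5}$)
$u{\left(H,r \right)} = \frac{144}{5}$ ($u{\left(H,r \right)} = \frac{24}{5} + 24 = \frac{144}{5}$)
$-4967 - u{\left(-19,66 \right)} = -4967 - \frac{144}{5} = - \frac{24979}{5}$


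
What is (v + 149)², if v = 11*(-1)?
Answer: 19044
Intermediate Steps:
v = -11
(v + 149)² = (-11 + 149)² = 138² = 19044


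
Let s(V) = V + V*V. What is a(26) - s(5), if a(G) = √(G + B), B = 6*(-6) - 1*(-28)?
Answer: -30 + 3*√2 ≈ -25.757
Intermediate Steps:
s(V) = V + V²
B = -8 (B = -36 + 28 = -8)
a(G) = √(-8 + G) (a(G) = √(G - 8) = √(-8 + G))
a(26) - s(5) = √(-8 + 26) - 5*(1 + 5) = √18 - 5*6 = 3*√2 - 1*30 = 3*√2 - 30 = -30 + 3*√2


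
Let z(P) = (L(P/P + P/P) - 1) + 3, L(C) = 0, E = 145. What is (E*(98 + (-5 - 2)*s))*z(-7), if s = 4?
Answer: 20300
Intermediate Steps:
z(P) = 2 (z(P) = (0 - 1) + 3 = -1 + 3 = 2)
(E*(98 + (-5 - 2)*s))*z(-7) = (145*(98 + (-5 - 2)*4))*2 = (145*(98 - 7*4))*2 = (145*(98 - 28))*2 = (145*70)*2 = 10150*2 = 20300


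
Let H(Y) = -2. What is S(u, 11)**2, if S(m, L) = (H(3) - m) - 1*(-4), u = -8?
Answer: 100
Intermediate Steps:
S(m, L) = 2 - m (S(m, L) = (-2 - m) - 1*(-4) = (-2 - m) + 4 = 2 - m)
S(u, 11)**2 = (2 - 1*(-8))**2 = (2 + 8)**2 = 10**2 = 100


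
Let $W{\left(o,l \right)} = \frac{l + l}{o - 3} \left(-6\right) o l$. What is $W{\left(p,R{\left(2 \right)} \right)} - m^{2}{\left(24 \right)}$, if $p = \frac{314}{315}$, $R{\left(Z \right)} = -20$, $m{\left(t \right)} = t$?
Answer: $\frac{1143744}{631} \approx 1812.6$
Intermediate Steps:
$p = \frac{314}{315}$ ($p = 314 \cdot \frac{1}{315} = \frac{314}{315} \approx 0.99683$)
$W{\left(o,l \right)} = - \frac{12 o l^{2}}{-3 + o}$ ($W{\left(o,l \right)} = \frac{2 l}{-3 + o} \left(-6\right) l o = - \frac{12 l}{-3 + o} l o = - \frac{12 o l^{2}}{-3 + o}$)
$W{\left(p,R{\left(2 \right)} \right)} - m^{2}{\left(24 \right)} = \left(-12\right) \frac{314}{315} \left(-20\right)^{2} \frac{1}{-3 + \frac{314}{315}} - 24^{2} = \left(-12\right) \frac{314}{315} \cdot 400 \frac{1}{- \frac{631}{315}} - 576 = \left(-12\right) \frac{314}{315} \cdot 400 \left(- \frac{315}{631}\right) - 576 = \frac{1507200}{631} - 576 = \frac{1143744}{631}$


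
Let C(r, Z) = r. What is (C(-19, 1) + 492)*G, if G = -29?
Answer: -13717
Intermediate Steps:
(C(-19, 1) + 492)*G = (-19 + 492)*(-29) = 473*(-29) = -13717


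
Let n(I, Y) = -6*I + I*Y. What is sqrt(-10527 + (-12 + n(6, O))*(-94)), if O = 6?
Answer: I*sqrt(9399) ≈ 96.948*I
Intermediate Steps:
sqrt(-10527 + (-12 + n(6, O))*(-94)) = sqrt(-10527 + (-12 + 6*(-6 + 6))*(-94)) = sqrt(-10527 + (-12 + 6*0)*(-94)) = sqrt(-10527 + (-12 + 0)*(-94)) = sqrt(-10527 - 12*(-94)) = sqrt(-10527 + 1128) = sqrt(-9399) = I*sqrt(9399)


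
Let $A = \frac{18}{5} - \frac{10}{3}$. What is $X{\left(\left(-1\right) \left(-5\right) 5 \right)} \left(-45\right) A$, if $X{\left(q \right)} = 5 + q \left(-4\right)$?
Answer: $1140$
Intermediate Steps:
$X{\left(q \right)} = 5 - 4 q$
$A = \frac{4}{15}$ ($A = 18 \cdot \frac{1}{5} - \frac{10}{3} = \frac{18}{5} - \frac{10}{3} = \frac{4}{15} \approx 0.26667$)
$X{\left(\left(-1\right) \left(-5\right) 5 \right)} \left(-45\right) A = \left(5 - 4 \left(-1\right) \left(-5\right) 5\right) \left(-45\right) \frac{4}{15} = \left(5 - 4 \cdot 5 \cdot 5\right) \left(-45\right) \frac{4}{15} = \left(5 - 100\right) \left(-45\right) \frac{4}{15} = \left(-95\right) \left(-45\right) \frac{4}{15} = 4275 \cdot \frac{4}{15} = 1140$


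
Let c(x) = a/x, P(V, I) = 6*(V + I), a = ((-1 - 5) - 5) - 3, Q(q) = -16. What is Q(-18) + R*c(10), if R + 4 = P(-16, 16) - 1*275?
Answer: 1873/5 ≈ 374.60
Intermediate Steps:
a = -14 (a = (-6 - 5) - 3 = -11 - 3 = -14)
P(V, I) = 6*I + 6*V (P(V, I) = 6*(I + V) = 6*I + 6*V)
R = -279 (R = -4 + ((6*16 + 6*(-16)) - 1*275) = -4 + ((96 - 96) - 275) = -4 + (0 - 275) = -4 - 275 = -279)
c(x) = -14/x
Q(-18) + R*c(10) = -16 - (-3906)/10 = -16 - 279*(-7/5) = -16 + 1953/5 = 1873/5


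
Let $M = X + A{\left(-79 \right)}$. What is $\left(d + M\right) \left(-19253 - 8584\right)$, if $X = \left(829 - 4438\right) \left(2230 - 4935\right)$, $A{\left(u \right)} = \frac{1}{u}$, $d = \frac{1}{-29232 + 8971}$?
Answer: $- \frac{434975251830011955}{1600619} \approx -2.7175 \cdot 10^{11}$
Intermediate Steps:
$d = - \frac{1}{20261}$ ($d = \frac{1}{-20261} = - \frac{1}{20261} \approx -4.9356 \cdot 10^{-5}$)
$X = 9762345$ ($X = \left(-3609\right) \left(-2705\right) = 9762345$)
$M = \frac{771225254}{79}$ ($M = 9762345 + \frac{1}{-79} = 9762345 - \frac{1}{79} = \frac{771225254}{79} \approx 9.7623 \cdot 10^{6}$)
$\left(d + M\right) \left(-19253 - 8584\right) = \left(- \frac{1}{20261} + \frac{771225254}{79}\right) \left(-19253 - 8584\right) = \frac{15625794871215}{1600619} \left(-27837\right) = - \frac{434975251830011955}{1600619}$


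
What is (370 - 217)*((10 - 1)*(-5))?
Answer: -6885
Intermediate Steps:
(370 - 217)*((10 - 1)*(-5)) = 153*(9*(-5)) = 153*(-45) = -6885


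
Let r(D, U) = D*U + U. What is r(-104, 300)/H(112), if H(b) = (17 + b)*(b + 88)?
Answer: -103/86 ≈ -1.1977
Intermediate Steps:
r(D, U) = U + D*U
H(b) = (17 + b)*(88 + b)
r(-104, 300)/H(112) = (300*(1 - 104))/(1496 + 112² + 105*112) = (300*(-103))/(1496 + 12544 + 11760) = -30900/25800 = -30900*1/25800 = -103/86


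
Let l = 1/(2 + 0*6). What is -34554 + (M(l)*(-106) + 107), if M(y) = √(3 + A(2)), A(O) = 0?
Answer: -34447 - 106*√3 ≈ -34631.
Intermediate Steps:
l = ½ (l = 1/(2 + 0) = 1/2 = ½ ≈ 0.50000)
M(y) = √3 (M(y) = √(3 + 0) = √3)
-34554 + (M(l)*(-106) + 107) = -34554 + (√3*(-106) + 107) = -34554 + (-106*√3 + 107) = -34554 + (107 - 106*√3) = -34447 - 106*√3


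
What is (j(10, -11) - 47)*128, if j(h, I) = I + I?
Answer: -8832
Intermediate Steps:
j(h, I) = 2*I
(j(10, -11) - 47)*128 = (2*(-11) - 47)*128 = (-22 - 47)*128 = -69*128 = -8832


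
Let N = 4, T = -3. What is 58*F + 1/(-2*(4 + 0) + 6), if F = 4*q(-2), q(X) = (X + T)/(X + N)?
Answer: -1161/2 ≈ -580.50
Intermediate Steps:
q(X) = (-3 + X)/(4 + X) (q(X) = (X - 3)/(X + 4) = (-3 + X)/(4 + X))
F = -10 (F = 4*((-3 - 2)/(4 - 2)) = 4*(-5/2) = -10)
58*F + 1/(-2*(4 + 0) + 6) = 58*(-10) + 1/(-2*(4 + 0) + 6) = -580 + 1/(-2*4 + 6) = -580 + 1/(-8 + 6) = -580 + 1/(-2) = -580 - ½ = -1161/2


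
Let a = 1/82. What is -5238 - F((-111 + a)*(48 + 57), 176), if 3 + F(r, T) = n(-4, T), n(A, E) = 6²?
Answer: -5271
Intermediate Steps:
n(A, E) = 36
a = 1/82 ≈ 0.012195
F(r, T) = 33 (F(r, T) = -3 + 36 = 33)
-5238 - F((-111 + a)*(48 + 57), 176) = -5238 - 1*33 = -5238 - 33 = -5271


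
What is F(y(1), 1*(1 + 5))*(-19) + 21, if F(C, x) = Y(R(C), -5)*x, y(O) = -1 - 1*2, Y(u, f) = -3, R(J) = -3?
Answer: 363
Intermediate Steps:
y(O) = -3 (y(O) = -1 - 2 = -3)
F(C, x) = -3*x
F(y(1), 1*(1 + 5))*(-19) + 21 = -3*(1 + 5)*(-19) + 21 = -3*6*(-19) + 21 = -18*(-19) + 21 = 342 + 21 = 363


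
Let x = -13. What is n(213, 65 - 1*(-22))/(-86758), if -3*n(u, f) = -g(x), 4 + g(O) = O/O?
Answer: 1/86758 ≈ 1.1526e-5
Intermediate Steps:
g(O) = -3 (g(O) = -4 + O/O = -4 + 1 = -3)
n(u, f) = -1 (n(u, f) = -(-1)*(-3)/3 = -1/3*3 = -1)
n(213, 65 - 1*(-22))/(-86758) = -1/(-86758) = -1*(-1/86758) = 1/86758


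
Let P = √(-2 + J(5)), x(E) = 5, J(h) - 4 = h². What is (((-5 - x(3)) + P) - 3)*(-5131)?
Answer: 66703 - 15393*√3 ≈ 40042.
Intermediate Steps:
J(h) = 4 + h²
P = 3*√3 (P = √(-2 + (4 + 5²)) = √(-2 + (4 + 25)) = √(-2 + 29) = √27 = 3*√3 ≈ 5.1962)
(((-5 - x(3)) + P) - 3)*(-5131) = (((-5 - 1*5) + 3*√3) - 3)*(-5131) = (((-5 - 5) + 3*√3) - 3)*(-5131) = ((-10 + 3*√3) - 3)*(-5131) = (-13 + 3*√3)*(-5131) = 66703 - 15393*√3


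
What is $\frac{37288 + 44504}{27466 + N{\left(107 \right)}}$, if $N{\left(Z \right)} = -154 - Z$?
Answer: $\frac{81792}{27205} \approx 3.0065$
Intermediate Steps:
$\frac{37288 + 44504}{27466 + N{\left(107 \right)}} = \frac{37288 + 44504}{27466 - 261} = \frac{81792}{27466 - 261} = \frac{81792}{27205}$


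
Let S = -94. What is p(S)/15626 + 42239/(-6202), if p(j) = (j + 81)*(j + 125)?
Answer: -12740885/1863701 ≈ -6.8363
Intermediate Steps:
p(j) = (81 + j)*(125 + j)
p(S)/15626 + 42239/(-6202) = (10125 + (-94)² + 206*(-94))/15626 + 42239/(-6202) = (10125 + 8836 - 19364)*(1/15626) + 42239*(-1/6202) = -403*1/15626 - 42239/6202 = -31/1202 - 42239/6202 = -12740885/1863701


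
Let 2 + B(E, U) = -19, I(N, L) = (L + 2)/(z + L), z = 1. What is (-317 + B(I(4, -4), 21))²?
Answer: 114244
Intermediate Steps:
I(N, L) = (2 + L)/(1 + L) (I(N, L) = (L + 2)/(1 + L) = (2 + L)/(1 + L))
B(E, U) = -21 (B(E, U) = -2 - 19 = -21)
(-317 + B(I(4, -4), 21))² = (-317 - 21)² = (-338)² = 114244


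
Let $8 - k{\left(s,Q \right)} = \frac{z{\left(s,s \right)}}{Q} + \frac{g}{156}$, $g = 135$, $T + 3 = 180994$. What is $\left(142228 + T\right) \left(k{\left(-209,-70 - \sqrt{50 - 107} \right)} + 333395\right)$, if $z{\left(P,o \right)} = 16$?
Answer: $\frac{2136704491403821}{19828} - \frac{5171504 i \sqrt{57}}{4957} \approx 1.0776 \cdot 10^{11} - 7876.5 i$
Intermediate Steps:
$T = 180991$ ($T = -3 + 180994 = 180991$)
$k{\left(s,Q \right)} = \frac{371}{52} - \frac{16}{Q}$ ($k{\left(s,Q \right)} = 8 - \left(\frac{16}{Q} + \frac{135}{156}\right) = 8 - \left(\frac{16}{Q} + 135 \cdot \frac{1}{156}\right) = 8 - \left(\frac{16}{Q} + \frac{45}{52}\right) = 8 - \left(\frac{45}{52} + \frac{16}{Q}\right) = \frac{371}{52} - \frac{16}{Q}$)
$\left(142228 + T\right) \left(k{\left(-209,-70 - \sqrt{50 - 107} \right)} + 333395\right) = \left(142228 + 180991\right) \left(\left(\frac{371}{52} - \frac{16}{-70 - \sqrt{50 - 107}}\right) + 333395\right) = 323219 \left(\left(\frac{371}{52} - \frac{16}{-70 - \sqrt{-57}}\right) + 333395\right) = 323219 \left(\left(\frac{371}{52} - \frac{16}{-70 - i \sqrt{57}}\right) + 333395\right) = 323219 \left(\frac{17336911}{52} - \frac{16}{-70 - i \sqrt{57}}\right) = \frac{431047618193}{4} - \frac{5171504}{-70 - i \sqrt{57}}$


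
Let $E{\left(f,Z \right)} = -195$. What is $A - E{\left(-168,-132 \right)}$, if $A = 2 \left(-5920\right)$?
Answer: $-11645$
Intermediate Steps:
$A = -11840$
$A - E{\left(-168,-132 \right)} = -11840 - -195 = -11840 + 195 = -11645$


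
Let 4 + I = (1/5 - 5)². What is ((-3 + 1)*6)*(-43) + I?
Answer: 13376/25 ≈ 535.04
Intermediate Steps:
I = 476/25 (I = -4 + (1/5 - 5)² = -4 + (⅕ - 5)² = -4 + (-24/5)² = -4 + 576/25 = 476/25 ≈ 19.040)
((-3 + 1)*6)*(-43) + I = ((-3 + 1)*6)*(-43) + 476/25 = -2*6*(-43) + 476/25 = -12*(-43) + 476/25 = 516 + 476/25 = 13376/25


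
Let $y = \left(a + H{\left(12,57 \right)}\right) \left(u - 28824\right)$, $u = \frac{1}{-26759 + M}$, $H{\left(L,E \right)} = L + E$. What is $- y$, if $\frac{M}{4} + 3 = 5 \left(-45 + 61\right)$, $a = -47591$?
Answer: $- \frac{36231895507250}{26451} \approx -1.3698 \cdot 10^{9}$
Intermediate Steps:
$M = 308$ ($M = -12 + 4 \cdot 5 \left(-45 + 61\right) = -12 + 4 \cdot 5 \cdot 16 = -12 + 4 \cdot 80 = -12 + 320 = 308$)
$H{\left(L,E \right)} = E + L$
$u = - \frac{1}{26451}$ ($u = \frac{1}{-26759 + 308} = \frac{1}{-26451} = - \frac{1}{26451} \approx -3.7806 \cdot 10^{-5}$)
$y = \frac{36231895507250}{26451}$ ($y = \left(-47591 + \left(57 + 12\right)\right) \left(- \frac{1}{26451} - 28824\right) = \left(-47591 + 69\right) \left(- \frac{762423625}{26451}\right) = \left(-47522\right) \left(- \frac{762423625}{26451}\right) = \frac{36231895507250}{26451} \approx 1.3698 \cdot 10^{9}$)
$- y = \left(-1\right) \frac{36231895507250}{26451} = - \frac{36231895507250}{26451}$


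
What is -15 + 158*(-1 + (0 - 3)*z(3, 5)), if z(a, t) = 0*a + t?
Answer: -2543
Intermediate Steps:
z(a, t) = t (z(a, t) = 0 + t = t)
-15 + 158*(-1 + (0 - 3)*z(3, 5)) = -15 + 158*(-1 + (0 - 3)*5) = -15 + 158*(-1 - 3*5) = -15 + 158*(-1 - 15) = -15 + 158*(-16) = -15 - 2528 = -2543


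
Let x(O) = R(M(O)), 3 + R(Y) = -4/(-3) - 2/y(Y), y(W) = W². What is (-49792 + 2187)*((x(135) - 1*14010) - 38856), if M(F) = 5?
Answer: 37751536201/15 ≈ 2.5168e+9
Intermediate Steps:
R(Y) = -5/3 - 2/Y² (R(Y) = -3 + (-4/(-3) - 2/Y²) = -3 + (-4*(-⅓) - 2/Y²) = -3 + (4/3 - 2/Y²) = -5/3 - 2/Y²)
x(O) = -131/75 (x(O) = -5/3 - 2/5² = -5/3 - 2*1/25 = -5/3 - 2/25 = -131/75)
(-49792 + 2187)*((x(135) - 1*14010) - 38856) = (-49792 + 2187)*((-131/75 - 1*14010) - 38856) = -47605*((-131/75 - 14010) - 38856) = -47605*(-1050881/75 - 38856) = -47605*(-3965081/75) = 37751536201/15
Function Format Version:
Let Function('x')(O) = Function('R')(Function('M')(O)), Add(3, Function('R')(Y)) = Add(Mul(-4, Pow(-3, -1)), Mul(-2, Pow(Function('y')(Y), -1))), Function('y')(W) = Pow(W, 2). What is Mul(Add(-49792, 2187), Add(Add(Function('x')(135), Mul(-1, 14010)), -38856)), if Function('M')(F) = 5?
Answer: Rational(37751536201, 15) ≈ 2.5168e+9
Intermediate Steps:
Function('R')(Y) = Add(Rational(-5, 3), Mul(-2, Pow(Y, -2))) (Function('R')(Y) = Add(-3, Add(Mul(-4, Pow(-3, -1)), Mul(-2, Pow(Pow(Y, 2), -1)))) = Add(-3, Add(Mul(-4, Rational(-1, 3)), Mul(-2, Pow(Y, -2)))) = Add(-3, Add(Rational(4, 3), Mul(-2, Pow(Y, -2)))) = Add(Rational(-5, 3), Mul(-2, Pow(Y, -2))))
Function('x')(O) = Rational(-131, 75) (Function('x')(O) = Add(Rational(-5, 3), Mul(-2, Pow(5, -2))) = Add(Rational(-5, 3), Mul(-2, Rational(1, 25))) = Add(Rational(-5, 3), Rational(-2, 25)) = Rational(-131, 75))
Mul(Add(-49792, 2187), Add(Add(Function('x')(135), Mul(-1, 14010)), -38856)) = Mul(Add(-49792, 2187), Add(Add(Rational(-131, 75), Mul(-1, 14010)), -38856)) = Mul(-47605, Add(Add(Rational(-131, 75), -14010), -38856)) = Mul(-47605, Add(Rational(-1050881, 75), -38856)) = Mul(-47605, Rational(-3965081, 75)) = Rational(37751536201, 15)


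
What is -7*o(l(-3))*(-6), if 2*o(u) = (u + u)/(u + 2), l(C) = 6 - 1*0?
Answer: 63/2 ≈ 31.500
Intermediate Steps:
l(C) = 6 (l(C) = 6 + 0 = 6)
o(u) = u/(2 + u) (o(u) = ((u + u)/(u + 2))/2 = ((2*u)/(2 + u))/2 = (2*u/(2 + u))/2 = u/(2 + u))
-7*o(l(-3))*(-6) = -42/(2 + 6)*(-6) = -42/8*(-6) = -7*3/4*(-6) = -21/4*(-6) = 63/2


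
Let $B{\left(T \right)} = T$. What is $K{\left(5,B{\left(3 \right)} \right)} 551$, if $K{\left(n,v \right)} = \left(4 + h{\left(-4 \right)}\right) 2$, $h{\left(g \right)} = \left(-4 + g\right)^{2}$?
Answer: $74936$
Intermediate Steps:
$K{\left(n,v \right)} = 136$ ($K{\left(n,v \right)} = \left(4 + \left(-4 - 4\right)^{2}\right) 2 = \left(4 + \left(-8\right)^{2}\right) 2 = \left(4 + 64\right) 2 = 68 \cdot 2 = 136$)
$K{\left(5,B{\left(3 \right)} \right)} 551 = 136 \cdot 551 = 74936$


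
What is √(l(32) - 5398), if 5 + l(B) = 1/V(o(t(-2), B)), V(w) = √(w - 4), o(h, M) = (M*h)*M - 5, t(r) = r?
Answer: √(-188937507 - 187*I*√17)/187 ≈ 0.00014998 - 73.505*I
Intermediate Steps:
o(h, M) = -5 + h*M² (o(h, M) = h*M² - 5 = -5 + h*M²)
V(w) = √(-4 + w)
l(B) = -5 + (-9 - 2*B²)^(-½) (l(B) = -5 + 1/(√(-4 + (-5 - 2*B²))) = -5 + 1/(√(-9 - 2*B²)) = -5 + (-9 - 2*B²)^(-½))
√(l(32) - 5398) = √((-5 + (-9 - 2*32²)^(-½)) - 5398) = √((-5 + (-9 - 2*1024)^(-½)) - 5398) = √((-5 + (-9 - 2048)^(-½)) - 5398) = √((-5 + (-2057)^(-½)) - 5398) = √((-5 - I*√17/187) - 5398) = √(-5403 - I*√17/187)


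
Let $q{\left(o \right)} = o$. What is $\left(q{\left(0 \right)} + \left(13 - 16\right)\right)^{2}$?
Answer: $9$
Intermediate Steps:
$\left(q{\left(0 \right)} + \left(13 - 16\right)\right)^{2} = \left(0 + \left(13 - 16\right)\right)^{2} = \left(0 - 3\right)^{2} = \left(-3\right)^{2} = 9$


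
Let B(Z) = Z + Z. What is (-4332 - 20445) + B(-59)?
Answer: -24895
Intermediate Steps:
B(Z) = 2*Z
(-4332 - 20445) + B(-59) = (-4332 - 20445) + 2*(-59) = -24777 - 118 = -24895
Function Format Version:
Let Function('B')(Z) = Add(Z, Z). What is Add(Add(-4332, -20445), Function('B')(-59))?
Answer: -24895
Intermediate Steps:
Function('B')(Z) = Mul(2, Z)
Add(Add(-4332, -20445), Function('B')(-59)) = Add(Add(-4332, -20445), Mul(2, -59)) = Add(-24777, -118) = -24895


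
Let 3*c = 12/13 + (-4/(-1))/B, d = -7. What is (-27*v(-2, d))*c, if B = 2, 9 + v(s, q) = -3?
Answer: 4104/13 ≈ 315.69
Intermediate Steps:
v(s, q) = -12 (v(s, q) = -9 - 3 = -12)
c = 38/39 (c = (12/13 - 4/(-1)/2)/3 = (12*(1/13) - 4*(-1)*(½))/3 = (12/13 + 4*(½))/3 = (12/13 + 2)/3 = (⅓)*(38/13) = 38/39 ≈ 0.97436)
(-27*v(-2, d))*c = -27*(-12)*(38/39) = 324*(38/39) = 4104/13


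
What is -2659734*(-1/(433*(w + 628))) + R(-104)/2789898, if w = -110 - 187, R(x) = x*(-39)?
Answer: 1236827980870/66642758509 ≈ 18.559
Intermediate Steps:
R(x) = -39*x
w = -297
-2659734*(-1/(433*(w + 628))) + R(-104)/2789898 = -2659734*(-1/(433*(-297 + 628))) - 39*(-104)/2789898 = -2659734/(331*(-433)) + 4056*(1/2789898) = -2659734/(-143323) + 676/464983 = -2659734*(-1/143323) + 676/464983 = 2659734/143323 + 676/464983 = 1236827980870/66642758509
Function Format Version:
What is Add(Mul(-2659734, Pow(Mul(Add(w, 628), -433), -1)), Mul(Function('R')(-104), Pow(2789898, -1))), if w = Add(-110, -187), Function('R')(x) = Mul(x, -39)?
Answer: Rational(1236827980870, 66642758509) ≈ 18.559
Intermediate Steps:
Function('R')(x) = Mul(-39, x)
w = -297
Add(Mul(-2659734, Pow(Mul(Add(w, 628), -433), -1)), Mul(Function('R')(-104), Pow(2789898, -1))) = Add(Mul(-2659734, Pow(Mul(Add(-297, 628), -433), -1)), Mul(Mul(-39, -104), Pow(2789898, -1))) = Add(Mul(-2659734, Pow(Mul(331, -433), -1)), Mul(4056, Rational(1, 2789898))) = Add(Mul(-2659734, Pow(-143323, -1)), Rational(676, 464983)) = Add(Mul(-2659734, Rational(-1, 143323)), Rational(676, 464983)) = Add(Rational(2659734, 143323), Rational(676, 464983)) = Rational(1236827980870, 66642758509)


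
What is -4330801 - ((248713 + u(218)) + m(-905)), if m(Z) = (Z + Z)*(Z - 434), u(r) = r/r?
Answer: -7003105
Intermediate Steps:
u(r) = 1
m(Z) = 2*Z*(-434 + Z) (m(Z) = (2*Z)*(-434 + Z) = 2*Z*(-434 + Z))
-4330801 - ((248713 + u(218)) + m(-905)) = -4330801 - ((248713 + 1) + 2*(-905)*(-434 - 905)) = -4330801 - (248714 + 2*(-905)*(-1339)) = -4330801 - (248714 + 2423590) = -4330801 - 1*2672304 = -4330801 - 2672304 = -7003105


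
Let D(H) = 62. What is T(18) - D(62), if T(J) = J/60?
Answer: -617/10 ≈ -61.700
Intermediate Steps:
T(J) = J/60 (T(J) = J*(1/60) = J/60)
T(18) - D(62) = (1/60)*18 - 1*62 = 3/10 - 62 = -617/10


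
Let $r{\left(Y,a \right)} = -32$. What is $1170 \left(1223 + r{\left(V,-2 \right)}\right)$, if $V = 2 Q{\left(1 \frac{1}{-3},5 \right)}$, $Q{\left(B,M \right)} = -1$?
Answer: $1393470$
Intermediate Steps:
$V = -2$ ($V = 2 \left(-1\right) = -2$)
$1170 \left(1223 + r{\left(V,-2 \right)}\right) = 1170 \left(1223 - 32\right) = 1170 \cdot 1191 = 1393470$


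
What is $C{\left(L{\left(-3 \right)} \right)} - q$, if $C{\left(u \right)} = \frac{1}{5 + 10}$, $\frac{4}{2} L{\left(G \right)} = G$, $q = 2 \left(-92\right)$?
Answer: $\frac{2761}{15} \approx 184.07$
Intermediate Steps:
$q = -184$
$L{\left(G \right)} = \frac{G}{2}$
$C{\left(u \right)} = \frac{1}{15}$
$C{\left(L{\left(-3 \right)} \right)} - q = \frac{1}{15} - -184 = \frac{1}{15} + 184 = \frac{2761}{15}$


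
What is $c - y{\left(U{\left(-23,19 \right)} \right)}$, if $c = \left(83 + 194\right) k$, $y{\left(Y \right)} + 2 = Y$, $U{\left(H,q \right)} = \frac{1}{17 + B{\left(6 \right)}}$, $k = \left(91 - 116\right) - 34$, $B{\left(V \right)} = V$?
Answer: $- \frac{375844}{23} \approx -16341.0$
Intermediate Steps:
$k = -59$ ($k = -25 - 34 = -59$)
$U{\left(H,q \right)} = \frac{1}{23}$ ($U{\left(H,q \right)} = \frac{1}{17 + 6} = \frac{1}{23}$)
$y{\left(Y \right)} = -2 + Y$
$c = -16343$ ($c = \left(83 + 194\right) \left(-59\right) = 277 \left(-59\right) = -16343$)
$c - y{\left(U{\left(-23,19 \right)} \right)} = -16343 - \left(-2 + \frac{1}{23}\right) = -16343 - - \frac{45}{23} = -16343 + \frac{45}{23} = - \frac{375844}{23}$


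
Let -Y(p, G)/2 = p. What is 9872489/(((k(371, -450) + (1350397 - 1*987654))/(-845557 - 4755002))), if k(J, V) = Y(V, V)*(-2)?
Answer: -5026496101941/32813 ≈ -1.5319e+8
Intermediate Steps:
Y(p, G) = -2*p
k(J, V) = 4*V (k(J, V) = -2*V*(-2) = 4*V)
9872489/(((k(371, -450) + (1350397 - 1*987654))/(-845557 - 4755002))) = 9872489/(((4*(-450) + (1350397 - 1*987654))/(-845557 - 4755002))) = 9872489/(((-1800 + (1350397 - 987654))/(-5600559))) = 9872489/(((-1800 + 362743)*(-1/5600559))) = 9872489/((360943*(-1/5600559))) = 9872489/(-360943/5600559) = 9872489*(-5600559/360943) = -5026496101941/32813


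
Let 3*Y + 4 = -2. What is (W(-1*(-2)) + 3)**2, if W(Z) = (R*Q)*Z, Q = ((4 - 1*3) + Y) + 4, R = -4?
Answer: 441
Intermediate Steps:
Y = -2 (Y = -4/3 + (1/3)*(-2) = -4/3 - 2/3 = -2)
Q = 3 (Q = ((4 - 1*3) - 2) + 4 = ((4 - 3) - 2) + 4 = (1 - 2) + 4 = -1 + 4 = 3)
W(Z) = -12*Z (W(Z) = (-4*3)*Z = -12*Z)
(W(-1*(-2)) + 3)**2 = (-(-12)*(-2) + 3)**2 = (-12*2 + 3)**2 = (-24 + 3)**2 = (-21)**2 = 441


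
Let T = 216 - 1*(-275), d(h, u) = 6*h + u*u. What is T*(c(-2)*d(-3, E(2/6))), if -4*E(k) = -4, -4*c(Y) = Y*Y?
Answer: 8347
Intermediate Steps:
c(Y) = -Y²/4 (c(Y) = -Y*Y/4 = -Y²/4)
E(k) = 1 (E(k) = -¼*(-4) = 1)
d(h, u) = u² + 6*h (d(h, u) = 6*h + u² = u² + 6*h)
T = 491 (T = 216 + 275 = 491)
T*(c(-2)*d(-3, E(2/6))) = 491*((-¼*(-2)²)*(1² + 6*(-3))) = 491*((-¼*4)*(1 - 18)) = 491*(-1*(-17)) = 491*17 = 8347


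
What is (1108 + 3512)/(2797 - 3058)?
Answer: -1540/87 ≈ -17.701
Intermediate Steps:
(1108 + 3512)/(2797 - 3058) = 4620/(-261) = 4620*(-1/261) = -1540/87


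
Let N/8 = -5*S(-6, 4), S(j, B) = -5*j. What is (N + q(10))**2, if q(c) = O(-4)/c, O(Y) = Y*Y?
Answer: 35904064/25 ≈ 1.4362e+6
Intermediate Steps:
O(Y) = Y**2
q(c) = 16/c (q(c) = (-4)**2/c = 16/c)
N = -1200 (N = 8*(-(-25)*(-6)) = 8*(-5*30) = 8*(-150) = -1200)
(N + q(10))**2 = (-1200 + 16/10)**2 = (-1200 + 16*(1/10))**2 = (-1200 + 8/5)**2 = (-5992/5)**2 = 35904064/25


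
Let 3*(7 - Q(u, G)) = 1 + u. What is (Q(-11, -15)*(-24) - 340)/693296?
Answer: -147/173324 ≈ -0.00084812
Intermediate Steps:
Q(u, G) = 20/3 - u/3 (Q(u, G) = 7 - (1 + u)/3 = 7 + (-⅓ - u/3) = 20/3 - u/3)
(Q(-11, -15)*(-24) - 340)/693296 = ((20/3 - ⅓*(-11))*(-24) - 340)/693296 = ((20/3 + 11/3)*(-24) - 340)*(1/693296) = ((31/3)*(-24) - 340)*(1/693296) = (-248 - 340)*(1/693296) = -588*1/693296 = -147/173324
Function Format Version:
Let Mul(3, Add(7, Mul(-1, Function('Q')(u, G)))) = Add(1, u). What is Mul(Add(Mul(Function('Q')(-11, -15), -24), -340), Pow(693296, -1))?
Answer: Rational(-147, 173324) ≈ -0.00084812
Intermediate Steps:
Function('Q')(u, G) = Add(Rational(20, 3), Mul(Rational(-1, 3), u)) (Function('Q')(u, G) = Add(7, Mul(Rational(-1, 3), Add(1, u))) = Add(7, Add(Rational(-1, 3), Mul(Rational(-1, 3), u))) = Add(Rational(20, 3), Mul(Rational(-1, 3), u)))
Mul(Add(Mul(Function('Q')(-11, -15), -24), -340), Pow(693296, -1)) = Mul(Add(Mul(Add(Rational(20, 3), Mul(Rational(-1, 3), -11)), -24), -340), Pow(693296, -1)) = Mul(Add(Mul(Add(Rational(20, 3), Rational(11, 3)), -24), -340), Rational(1, 693296)) = Mul(Add(Mul(Rational(31, 3), -24), -340), Rational(1, 693296)) = Mul(Add(-248, -340), Rational(1, 693296)) = Mul(-588, Rational(1, 693296)) = Rational(-147, 173324)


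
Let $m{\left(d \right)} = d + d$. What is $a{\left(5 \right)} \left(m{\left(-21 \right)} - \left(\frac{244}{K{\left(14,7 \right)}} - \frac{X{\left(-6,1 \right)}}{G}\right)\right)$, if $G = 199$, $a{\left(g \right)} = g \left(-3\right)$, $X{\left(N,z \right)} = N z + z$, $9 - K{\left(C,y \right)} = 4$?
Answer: $\frac{271113}{199} \approx 1362.4$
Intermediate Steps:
$K{\left(C,y \right)} = 5$ ($K{\left(C,y \right)} = 9 - 4 = 5$)
$X{\left(N,z \right)} = z + N z$
$a{\left(g \right)} = - 3 g$
$m{\left(d \right)} = 2 d$
$a{\left(5 \right)} \left(m{\left(-21 \right)} - \left(\frac{244}{K{\left(14,7 \right)}} - \frac{X{\left(-6,1 \right)}}{G}\right)\right) = \left(-3\right) 5 \left(2 \left(-21\right) - \left(\frac{244}{5} - \frac{1 \left(1 - 6\right)}{199}\right)\right) = - 15 \left(-42 - \left(\frac{244}{5} - 1 \left(-5\right) \frac{1}{199}\right)\right) = - 15 \left(-42 - \frac{48581}{995}\right) = \left(-15\right) \left(- \frac{90371}{995}\right) = \frac{271113}{199}$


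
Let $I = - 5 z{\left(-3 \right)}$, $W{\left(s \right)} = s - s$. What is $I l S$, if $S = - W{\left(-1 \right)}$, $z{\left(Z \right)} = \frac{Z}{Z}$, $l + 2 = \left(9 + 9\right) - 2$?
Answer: $0$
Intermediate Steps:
$W{\left(s \right)} = 0$
$l = 14$ ($l = -2 + \left(\left(9 + 9\right) - 2\right) = -2 + \left(18 - 2\right) = -2 + 16 = 14$)
$z{\left(Z \right)} = 1$
$S = 0$ ($S = \left(-1\right) 0 = 0$)
$I = -5$ ($I = \left(-5\right) 1 = -5$)
$I l S = \left(-5\right) 14 \cdot 0 = \left(-70\right) 0 = 0$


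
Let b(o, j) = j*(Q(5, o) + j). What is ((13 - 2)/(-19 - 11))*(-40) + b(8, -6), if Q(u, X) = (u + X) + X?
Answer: -226/3 ≈ -75.333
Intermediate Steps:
Q(u, X) = u + 2*X (Q(u, X) = (X + u) + X = u + 2*X)
b(o, j) = j*(5 + j + 2*o) (b(o, j) = j*((5 + 2*o) + j) = j*(5 + j + 2*o))
((13 - 2)/(-19 - 11))*(-40) + b(8, -6) = ((13 - 2)/(-19 - 11))*(-40) - 6*(5 - 6 + 2*8) = (11/(-30))*(-40) - 6*(5 - 6 + 16) = (11*(-1/30))*(-40) - 6*15 = -11/30*(-40) - 90 = 44/3 - 90 = -226/3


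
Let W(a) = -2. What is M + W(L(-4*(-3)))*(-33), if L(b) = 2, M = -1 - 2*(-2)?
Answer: 69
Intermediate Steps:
M = 3 (M = -1 + 4 = 3)
M + W(L(-4*(-3)))*(-33) = 3 - 2*(-33) = 3 + 66 = 69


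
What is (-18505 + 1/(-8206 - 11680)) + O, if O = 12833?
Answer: -112793393/19886 ≈ -5672.0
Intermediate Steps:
(-18505 + 1/(-8206 - 11680)) + O = (-18505 + 1/(-8206 - 11680)) + 12833 = (-18505 + 1/(-19886)) + 12833 = (-18505 - 1/19886) + 12833 = -367990431/19886 + 12833 = -112793393/19886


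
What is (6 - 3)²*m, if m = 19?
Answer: 171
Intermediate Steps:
(6 - 3)²*m = (6 - 3)²*19 = 3²*19 = 9*19 = 171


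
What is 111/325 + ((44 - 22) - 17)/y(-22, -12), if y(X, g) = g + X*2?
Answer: 4591/18200 ≈ 0.25225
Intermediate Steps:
y(X, g) = g + 2*X
111/325 + ((44 - 22) - 17)/y(-22, -12) = 111/325 + ((44 - 22) - 17)/(-12 + 2*(-22)) = 111*(1/325) + (22 - 17)/(-12 - 44) = 111/325 + 5/(-56) = 111/325 + 5*(-1/56) = 111/325 - 5/56 = 4591/18200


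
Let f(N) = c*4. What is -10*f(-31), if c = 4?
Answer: -160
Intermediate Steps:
f(N) = 16 (f(N) = 4*4 = 16)
-10*f(-31) = -10*16 = -160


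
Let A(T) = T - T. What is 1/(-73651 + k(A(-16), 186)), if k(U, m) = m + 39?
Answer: -1/73426 ≈ -1.3619e-5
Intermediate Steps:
A(T) = 0
k(U, m) = 39 + m
1/(-73651 + k(A(-16), 186)) = 1/(-73651 + (39 + 186)) = 1/(-73651 + 225) = 1/(-73426) = -1/73426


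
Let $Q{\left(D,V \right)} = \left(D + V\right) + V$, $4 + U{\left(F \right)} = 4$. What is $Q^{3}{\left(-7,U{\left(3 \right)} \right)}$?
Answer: $-343$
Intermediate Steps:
$U{\left(F \right)} = 0$ ($U{\left(F \right)} = -4 + 4 = 0$)
$Q{\left(D,V \right)} = D + 2 V$
$Q^{3}{\left(-7,U{\left(3 \right)} \right)} = \left(-7 + 2 \cdot 0\right)^{3} = \left(-7 + 0\right)^{3} = \left(-7\right)^{3} = -343$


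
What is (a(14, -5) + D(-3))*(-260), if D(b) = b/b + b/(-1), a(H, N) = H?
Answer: -4680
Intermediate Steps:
D(b) = 1 - b (D(b) = 1 + b*(-1) = 1 - b)
(a(14, -5) + D(-3))*(-260) = (14 + (1 - 1*(-3)))*(-260) = (14 + (1 + 3))*(-260) = (14 + 4)*(-260) = 18*(-260) = -4680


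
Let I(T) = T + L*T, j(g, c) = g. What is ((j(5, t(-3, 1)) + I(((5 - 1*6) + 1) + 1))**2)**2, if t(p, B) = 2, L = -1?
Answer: 625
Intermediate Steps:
I(T) = 0 (I(T) = T - T = 0)
((j(5, t(-3, 1)) + I(((5 - 1*6) + 1) + 1))**2)**2 = ((5 + 0)**2)**2 = (5**2)**2 = 25**2 = 625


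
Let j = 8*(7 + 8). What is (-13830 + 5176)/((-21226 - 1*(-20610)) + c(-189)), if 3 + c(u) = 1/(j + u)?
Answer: 298563/21356 ≈ 13.980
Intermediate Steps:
j = 120 (j = 8*15 = 120)
c(u) = -3 + 1/(120 + u)
(-13830 + 5176)/((-21226 - 1*(-20610)) + c(-189)) = (-13830 + 5176)/((-21226 - 1*(-20610)) + (-359 - 3*(-189))/(120 - 189)) = -8654/((-21226 + 20610) + (-359 + 567)/(-69)) = -8654/(-616 - 1/69*208) = -8654/(-616 - 208/69) = -8654/(-42712/69) = -8654*(-69/42712) = 298563/21356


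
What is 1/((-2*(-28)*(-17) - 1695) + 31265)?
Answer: 1/28618 ≈ 3.4943e-5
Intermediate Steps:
1/((-2*(-28)*(-17) - 1695) + 31265) = 1/((56*(-17) - 1695) + 31265) = 1/((-952 - 1695) + 31265) = 1/(-2647 + 31265) = 1/28618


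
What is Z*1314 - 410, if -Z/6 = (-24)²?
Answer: -4541594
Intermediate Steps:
Z = -3456 (Z = -6*(-24)² = -6*576 = -3456)
Z*1314 - 410 = -3456*1314 - 410 = -4541184 - 410 = -4541594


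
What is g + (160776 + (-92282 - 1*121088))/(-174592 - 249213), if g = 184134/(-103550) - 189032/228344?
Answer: -310891808592006/125260977620825 ≈ -2.4820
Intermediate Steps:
g = -3851259856/1477813825 (g = 184134*(-1/103550) - 189032*1/228344 = -92067/51775 - 23629/28543 = -3851259856/1477813825 ≈ -2.6061)
g + (160776 + (-92282 - 1*121088))/(-174592 - 249213) = -3851259856/1477813825 + (160776 + (-92282 - 1*121088))/(-174592 - 249213) = -3851259856/1477813825 + (160776 + (-92282 - 121088))/(-423805) = -3851259856/1477813825 + (160776 - 213370)*(-1/423805) = -3851259856/1477813825 - 52594*(-1/423805) = -3851259856/1477813825 + 52594/423805 = -310891808592006/125260977620825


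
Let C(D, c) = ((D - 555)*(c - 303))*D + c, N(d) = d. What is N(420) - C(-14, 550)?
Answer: -1967732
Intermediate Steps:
C(D, c) = c + D*(-555 + D)*(-303 + c) (C(D, c) = ((-555 + D)*(-303 + c))*D + c = D*(-555 + D)*(-303 + c) + c = c + D*(-555 + D)*(-303 + c))
N(420) - C(-14, 550) = 420 - (550 - 303*(-14)² + 168165*(-14) + 550*(-14)² - 555*(-14)*550) = 420 - (550 - 303*196 - 2354310 + 550*196 + 4273500) = 420 - (550 - 59388 - 2354310 + 107800 + 4273500) = 420 - 1*1968152 = 420 - 1968152 = -1967732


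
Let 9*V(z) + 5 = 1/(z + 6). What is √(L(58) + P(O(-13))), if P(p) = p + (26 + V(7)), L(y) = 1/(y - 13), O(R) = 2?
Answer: √1044745/195 ≈ 5.2417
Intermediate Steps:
L(y) = 1/(-13 + y)
V(z) = -5/9 + 1/(9*(6 + z)) (V(z) = -5/9 + 1/(9*(z + 6)) = -5/9 + 1/(9*(6 + z)))
P(p) = 2978/117 + p (P(p) = p + (26 + (-29 - 5*7)/(9*(6 + 7))) = p + (26 + (⅑)*(-29 - 35)/13) = p + (26 + (⅑)*(1/13)*(-64)) = p + (26 - 64/117) = p + 2978/117 = 2978/117 + p)
√(L(58) + P(O(-13))) = √(1/(-13 + 58) + (2978/117 + 2)) = √(1/45 + 3212/117) = √(16073/585) = √1044745/195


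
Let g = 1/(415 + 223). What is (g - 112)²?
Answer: 5105817025/407044 ≈ 12544.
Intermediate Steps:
g = 1/638 ≈ 0.0015674
(g - 112)² = (1/638 - 112)² = (-71455/638)² = 5105817025/407044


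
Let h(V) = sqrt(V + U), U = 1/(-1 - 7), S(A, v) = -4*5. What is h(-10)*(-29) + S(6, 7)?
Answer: -20 - 261*I*sqrt(2)/4 ≈ -20.0 - 92.277*I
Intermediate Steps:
S(A, v) = -20
U = -1/8 (U = 1/(-8) = -1/8 ≈ -0.12500)
h(V) = sqrt(-1/8 + V) (h(V) = sqrt(V - 1/8) = sqrt(-1/8 + V))
h(-10)*(-29) + S(6, 7) = (sqrt(-2 + 16*(-10))/4)*(-29) - 20 = (sqrt(-2 - 160)/4)*(-29) - 20 = (sqrt(-162)/4)*(-29) - 20 = ((9*I*sqrt(2))/4)*(-29) - 20 = (9*I*sqrt(2)/4)*(-29) - 20 = -261*I*sqrt(2)/4 - 20 = -20 - 261*I*sqrt(2)/4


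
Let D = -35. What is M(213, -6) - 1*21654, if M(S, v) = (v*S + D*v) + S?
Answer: -22509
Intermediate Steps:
M(S, v) = S - 35*v + S*v (M(S, v) = (v*S - 35*v) + S = (S*v - 35*v) + S = (-35*v + S*v) + S = S - 35*v + S*v)
M(213, -6) - 1*21654 = (213 - 35*(-6) + 213*(-6)) - 1*21654 = (213 + 210 - 1278) - 21654 = -855 - 21654 = -22509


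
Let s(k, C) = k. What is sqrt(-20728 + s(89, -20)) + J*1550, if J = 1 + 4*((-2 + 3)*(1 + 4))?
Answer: 32550 + I*sqrt(20639) ≈ 32550.0 + 143.66*I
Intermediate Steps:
J = 21 (J = 1 + 4*(1*5) = 1 + 4*5 = 1 + 20 = 21)
sqrt(-20728 + s(89, -20)) + J*1550 = sqrt(-20728 + 89) + 21*1550 = sqrt(-20639) + 32550 = I*sqrt(20639) + 32550 = 32550 + I*sqrt(20639)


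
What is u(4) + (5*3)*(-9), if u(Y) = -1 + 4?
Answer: -132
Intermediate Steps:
u(Y) = 3
u(4) + (5*3)*(-9) = 3 + (5*3)*(-9) = 3 + 15*(-9) = 3 - 135 = -132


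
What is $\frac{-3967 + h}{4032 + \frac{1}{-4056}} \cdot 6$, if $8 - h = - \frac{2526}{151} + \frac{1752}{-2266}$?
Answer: $- \frac{16410333361968}{2797855625653} \approx -5.8653$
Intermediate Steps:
$h = \frac{4362898}{171083}$ ($h = 8 - \left(- \frac{2526}{151} + \frac{1752}{-2266}\right) = 8 - \left(\left(-2526\right) \frac{1}{151} + 1752 \left(- \frac{1}{2266}\right)\right) = 8 - \left(- \frac{2526}{151} - \frac{876}{1133}\right) = 8 - - \frac{2994234}{171083} = 8 + \frac{2994234}{171083} = \frac{4362898}{171083} \approx 25.502$)
$\frac{-3967 + h}{4032 + \frac{1}{-4056}} \cdot 6 = \frac{-3967 + \frac{4362898}{171083}}{4032 + \frac{1}{-4056}} \cdot 6 = - \frac{674323363}{171083 \left(4032 - \frac{1}{4056}\right)} 6 = - \frac{674323363}{171083 \cdot \frac{16353791}{4056}} \cdot 6 = \left(- \frac{674323363}{171083}\right) \frac{4056}{16353791} \cdot 6 = \left(- \frac{2735055560328}{2797855625653}\right) 6 = - \frac{16410333361968}{2797855625653}$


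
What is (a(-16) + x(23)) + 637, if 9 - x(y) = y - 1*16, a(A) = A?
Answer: 623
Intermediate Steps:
x(y) = 25 - y (x(y) = 9 - (y - 1*16) = 9 - (y - 16) = 9 - (-16 + y) = 9 + (16 - y) = 25 - y)
(a(-16) + x(23)) + 637 = (-16 + (25 - 1*23)) + 637 = (-16 + (25 - 23)) + 637 = (-16 + 2) + 637 = -14 + 637 = 623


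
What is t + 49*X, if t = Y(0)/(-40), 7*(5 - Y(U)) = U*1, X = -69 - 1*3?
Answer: -28225/8 ≈ -3528.1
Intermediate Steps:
X = -72 (X = -69 - 3 = -72)
Y(U) = 5 - U/7
t = -1/8 (t = (5 - 1/7*0)/(-40) = (5 + 0)*(-1/40) = 5*(-1/40) = -1/8 ≈ -0.12500)
t + 49*X = -1/8 + 49*(-72) = -1/8 - 3528 = -28225/8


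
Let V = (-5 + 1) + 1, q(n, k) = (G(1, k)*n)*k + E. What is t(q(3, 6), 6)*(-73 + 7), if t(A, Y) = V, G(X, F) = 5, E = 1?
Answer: 198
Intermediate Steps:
q(n, k) = 1 + 5*k*n (q(n, k) = (5*n)*k + 1 = 5*k*n + 1 = 1 + 5*k*n)
V = -3 (V = -4 + 1 = -3)
t(A, Y) = -3
t(q(3, 6), 6)*(-73 + 7) = -3*(-73 + 7) = -3*(-66) = 198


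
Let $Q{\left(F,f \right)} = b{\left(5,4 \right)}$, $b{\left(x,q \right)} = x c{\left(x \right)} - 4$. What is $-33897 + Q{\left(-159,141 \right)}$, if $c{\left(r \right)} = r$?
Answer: $-33876$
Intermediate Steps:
$b{\left(x,q \right)} = -4 + x^{2}$ ($b{\left(x,q \right)} = x x - 4 = x^{2} - 4 = -4 + x^{2}$)
$Q{\left(F,f \right)} = 21$ ($Q{\left(F,f \right)} = -4 + 5^{2} = -4 + 25 = 21$)
$-33897 + Q{\left(-159,141 \right)} = -33897 + 21 = -33876$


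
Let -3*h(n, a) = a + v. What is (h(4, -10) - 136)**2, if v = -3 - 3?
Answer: 153664/9 ≈ 17074.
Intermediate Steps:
v = -6
h(n, a) = 2 - a/3 (h(n, a) = -(a - 6)/3 = -(-6 + a)/3 = 2 - a/3)
(h(4, -10) - 136)**2 = ((2 - 1/3*(-10)) - 136)**2 = ((2 + 10/3) - 136)**2 = (16/3 - 136)**2 = (-392/3)**2 = 153664/9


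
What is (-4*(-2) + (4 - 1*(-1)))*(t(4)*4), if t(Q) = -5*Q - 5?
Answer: -1300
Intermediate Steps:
t(Q) = -5 - 5*Q
(-4*(-2) + (4 - 1*(-1)))*(t(4)*4) = (-4*(-2) + (4 - 1*(-1)))*((-5 - 5*4)*4) = (8 + (4 + 1))*((-5 - 20)*4) = (8 + 5)*(-25*4) = 13*(-100) = -1300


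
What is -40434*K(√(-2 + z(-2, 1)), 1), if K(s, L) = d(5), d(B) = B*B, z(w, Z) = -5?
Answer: -1010850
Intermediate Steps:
d(B) = B²
K(s, L) = 25 (K(s, L) = 5² = 25)
-40434*K(√(-2 + z(-2, 1)), 1) = -40434*25 = -1010850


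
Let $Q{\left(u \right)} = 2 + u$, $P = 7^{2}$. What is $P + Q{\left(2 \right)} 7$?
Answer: $77$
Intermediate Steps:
$P = 49$
$P + Q{\left(2 \right)} 7 = 49 + \left(2 + 2\right) 7 = 49 + 4 \cdot 7 = 49 + 28 = 77$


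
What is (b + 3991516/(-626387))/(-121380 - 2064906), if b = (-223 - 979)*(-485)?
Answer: -182580418937/684730564341 ≈ -0.26665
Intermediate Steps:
b = 582970 (b = -1202*(-485) = 582970)
(b + 3991516/(-626387))/(-121380 - 2064906) = (582970 + 3991516/(-626387))/(-121380 - 2064906) = (582970 + 3991516*(-1/626387))/(-2186286) = (582970 - 3991516/626387)*(-1/2186286) = (365160837874/626387)*(-1/2186286) = -182580418937/684730564341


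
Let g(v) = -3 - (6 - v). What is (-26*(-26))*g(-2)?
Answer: -7436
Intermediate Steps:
g(v) = -9 + v (g(v) = -3 + (-6 + v) = -9 + v)
(-26*(-26))*g(-2) = (-26*(-26))*(-9 - 2) = 676*(-11) = -7436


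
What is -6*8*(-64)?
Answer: 3072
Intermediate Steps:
-6*8*(-64) = -48*(-64) = 3072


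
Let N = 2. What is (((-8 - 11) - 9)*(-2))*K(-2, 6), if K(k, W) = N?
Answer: 112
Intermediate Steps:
K(k, W) = 2
(((-8 - 11) - 9)*(-2))*K(-2, 6) = (((-8 - 11) - 9)*(-2))*2 = ((-19 - 9)*(-2))*2 = -28*(-2)*2 = 56*2 = 112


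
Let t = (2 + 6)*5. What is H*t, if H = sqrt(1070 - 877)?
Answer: 40*sqrt(193) ≈ 555.70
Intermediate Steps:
t = 40 (t = 8*5 = 40)
H = sqrt(193) ≈ 13.892
H*t = sqrt(193)*40 = 40*sqrt(193)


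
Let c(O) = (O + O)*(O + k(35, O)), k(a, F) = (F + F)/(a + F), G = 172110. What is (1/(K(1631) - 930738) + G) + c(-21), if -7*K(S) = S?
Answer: 161167837577/930971 ≈ 1.7312e+5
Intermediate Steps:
K(S) = -S/7
k(a, F) = 2*F/(F + a) (k(a, F) = (2*F)/(F + a) = 2*F/(F + a))
c(O) = 2*O*(O + 2*O/(35 + O)) (c(O) = (O + O)*(O + 2*O/(O + 35)) = (2*O)*(O + 2*O/(35 + O)) = 2*O*(O + 2*O/(35 + O)))
(1/(K(1631) - 930738) + G) + c(-21) = (1/(-⅐*1631 - 930738) + 172110) + 2*(-21)²*(37 - 21)/(35 - 21) = (1/(-233 - 930738) + 172110) + 2*441*16/14 = (1/(-930971) + 172110) + 2*441*(1/14)*16 = (-1/930971 + 172110) + 1008 = 160229418809/930971 + 1008 = 161167837577/930971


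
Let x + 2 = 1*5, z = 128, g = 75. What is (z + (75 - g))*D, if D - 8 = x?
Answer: 1408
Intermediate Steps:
x = 3 (x = -2 + 1*5 = -2 + 5 = 3)
D = 11 (D = 8 + 3 = 11)
(z + (75 - g))*D = (128 + (75 - 1*75))*11 = (128 + (75 - 75))*11 = (128 + 0)*11 = 128*11 = 1408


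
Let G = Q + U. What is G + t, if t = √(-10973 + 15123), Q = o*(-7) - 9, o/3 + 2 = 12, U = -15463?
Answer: -15682 + 5*√166 ≈ -15618.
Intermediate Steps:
o = 30 (o = -6 + 3*12 = -6 + 36 = 30)
Q = -219 (Q = 30*(-7) - 9 = -210 - 9 = -219)
t = 5*√166 (t = √4150 = 5*√166 ≈ 64.421)
G = -15682 (G = -219 - 15463 = -15682)
G + t = -15682 + 5*√166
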